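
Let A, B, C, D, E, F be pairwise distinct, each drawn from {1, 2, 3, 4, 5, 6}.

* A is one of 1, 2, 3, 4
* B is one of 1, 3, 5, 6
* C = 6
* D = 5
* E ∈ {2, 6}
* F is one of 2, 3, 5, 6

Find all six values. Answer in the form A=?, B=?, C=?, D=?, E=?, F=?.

C has just one choice, so C = 6. Strike 6 from B, E, F.
D's domain is down to {5}, so D = 5. Eliminate 5 elsewhere: B, F.
E's domain is down to {2}, so E = 2. Eliminate 2 elsewhere: A, F.
F has just one choice, so F = 3. Remove 3 from A, B.
B has just one choice, so B = 1. Remove 1 from A.
A has just one choice, so A = 4.

A=4, B=1, C=6, D=5, E=2, F=3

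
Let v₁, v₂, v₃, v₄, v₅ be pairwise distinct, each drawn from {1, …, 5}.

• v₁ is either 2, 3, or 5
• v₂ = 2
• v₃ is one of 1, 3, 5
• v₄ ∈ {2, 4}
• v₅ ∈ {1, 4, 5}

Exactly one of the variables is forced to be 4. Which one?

v₄

v₂ has just one choice, so v₂ = 2. Strike 2 from v₁, v₄.
So 4 goes to v₄.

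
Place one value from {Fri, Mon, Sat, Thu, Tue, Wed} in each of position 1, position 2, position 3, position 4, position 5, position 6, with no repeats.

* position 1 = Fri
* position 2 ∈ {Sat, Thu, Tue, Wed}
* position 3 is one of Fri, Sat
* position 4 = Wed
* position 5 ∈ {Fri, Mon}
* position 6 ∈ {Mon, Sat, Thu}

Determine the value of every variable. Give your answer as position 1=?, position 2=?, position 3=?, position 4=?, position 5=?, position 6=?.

position 1=Fri, position 2=Tue, position 3=Sat, position 4=Wed, position 5=Mon, position 6=Thu

position 1's domain is down to {Fri}, so position 1 = Fri. Remove Fri from position 3, position 5.
That leaves position 3 = Sat. Strike Sat from position 2, position 6.
position 4 must be Wed (only option left). Strike Wed from position 2.
position 5's domain is down to {Mon}, so position 5 = Mon. Eliminate Mon elsewhere: position 6.
position 6 has just one choice, so position 6 = Thu. Remove Thu from position 2.
That leaves position 2 = Tue.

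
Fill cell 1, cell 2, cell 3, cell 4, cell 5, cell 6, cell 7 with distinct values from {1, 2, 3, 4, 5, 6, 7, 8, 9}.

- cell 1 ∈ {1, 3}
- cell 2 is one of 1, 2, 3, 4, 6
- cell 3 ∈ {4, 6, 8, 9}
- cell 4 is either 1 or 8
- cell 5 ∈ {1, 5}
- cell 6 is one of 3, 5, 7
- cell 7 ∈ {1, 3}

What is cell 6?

cell 1 and cell 7 between them cover only {1, 3} — a naked pair. Remove those values from cell 2, cell 4, cell 5, cell 6.
cell 4 must be 8 (only option left). Remove 8 from cell 3.
cell 5 must be 5 (only option left). Strike 5 from cell 6.
So cell 6 = 7.

7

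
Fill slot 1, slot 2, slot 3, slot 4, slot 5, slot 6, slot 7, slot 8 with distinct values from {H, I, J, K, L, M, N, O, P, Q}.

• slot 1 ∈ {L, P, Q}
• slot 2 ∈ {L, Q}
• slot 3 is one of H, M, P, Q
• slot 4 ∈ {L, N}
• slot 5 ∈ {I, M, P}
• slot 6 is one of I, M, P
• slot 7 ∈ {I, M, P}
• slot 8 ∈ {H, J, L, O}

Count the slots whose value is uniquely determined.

slot 5, slot 6, slot 7 between them cover only {I, M, P} — a naked triple. Remove those values from slot 1, slot 3.
slot 1 and slot 2 share exactly the 2 values {L, Q}; by pigeonhole those values go to them, so strike L, Q from slot 3, slot 4, slot 8.
slot 3's domain is down to {H}, so slot 3 = H. Strike H from slot 8.
slot 4 has just one choice, so slot 4 = N.
Determined: slot 3=H, slot 4=N. The other slots each still have more than one consistent value. That makes 2.

2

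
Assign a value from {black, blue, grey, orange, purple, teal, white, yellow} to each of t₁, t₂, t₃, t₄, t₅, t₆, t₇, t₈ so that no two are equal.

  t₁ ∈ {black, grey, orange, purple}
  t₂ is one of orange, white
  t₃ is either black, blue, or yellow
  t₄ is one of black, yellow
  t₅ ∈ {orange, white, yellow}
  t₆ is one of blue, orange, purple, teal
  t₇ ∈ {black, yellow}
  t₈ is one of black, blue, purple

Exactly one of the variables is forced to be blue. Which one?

t₃

Among the 8 variables, grey fits only t₁ (and all 8 values in {black, blue, grey, orange, purple, teal, white, yellow} must be used), so t₁ = grey.
Among the 7 still-open variables, teal fits only t₆ (and all 7 values in {black, blue, orange, purple, teal, white, yellow} must be used), so t₆ = teal.
The 6 still-open variables together cover exactly {black, blue, orange, purple, white, yellow} — 6 values for 6 variables — and purple appears only in t₈'s list, so t₈ = purple.
Among the 5 still-open variables, blue fits only t₃ (and all 5 values in {black, blue, orange, white, yellow} must be used), so t₃ = blue.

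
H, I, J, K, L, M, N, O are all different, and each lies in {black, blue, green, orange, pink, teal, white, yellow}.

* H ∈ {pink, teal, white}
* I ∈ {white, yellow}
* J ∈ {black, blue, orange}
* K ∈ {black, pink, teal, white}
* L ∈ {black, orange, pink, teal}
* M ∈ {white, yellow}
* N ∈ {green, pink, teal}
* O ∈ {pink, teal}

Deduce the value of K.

Among the 8 variables, blue fits only J (and all 8 values in {black, blue, green, orange, pink, teal, white, yellow} must be used), so J = blue.
Among the 7 still-open variables, green fits only N (and all 7 values in {black, green, orange, pink, teal, white, yellow} must be used), so N = green.
The 6 still-open variables together cover exactly {black, orange, pink, teal, white, yellow} — 6 values for 6 variables — and orange appears only in L's list, so L = orange.
The 5 still-open variables draw from only 5 values {black, pink, teal, white, yellow}, so each is used; only K can be black, hence K = black.

black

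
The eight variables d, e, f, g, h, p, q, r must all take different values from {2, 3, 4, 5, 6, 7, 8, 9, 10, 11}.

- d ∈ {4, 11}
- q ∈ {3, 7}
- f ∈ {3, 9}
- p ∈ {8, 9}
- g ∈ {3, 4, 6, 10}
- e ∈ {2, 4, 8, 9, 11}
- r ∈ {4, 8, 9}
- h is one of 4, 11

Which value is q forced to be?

The 2 variables d and h are confined to {4, 11}, which locks those values in; drop them from e, g, r.
p and r share exactly the 2 values {8, 9}; by pigeonhole those values go to them, so strike 8, 9 from e, f.
e has just one choice, so e = 2.
That leaves f = 3. Remove 3 from g, q.
So q = 7.

7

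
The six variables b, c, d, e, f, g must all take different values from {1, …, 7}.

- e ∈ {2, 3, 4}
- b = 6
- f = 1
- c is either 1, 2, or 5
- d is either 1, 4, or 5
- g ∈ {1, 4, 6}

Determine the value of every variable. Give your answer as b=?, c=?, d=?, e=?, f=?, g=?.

b's domain is down to {6}, so b = 6. Remove 6 from g.
f's domain is down to {1}, so f = 1. Eliminate 1 elsewhere: c, d, g.
That leaves g = 4. Remove 4 from d, e.
d must be 5 (only option left). Eliminate 5 elsewhere: c.
That leaves c = 2. So e can't be 2.
e has just one choice, so e = 3.

b=6, c=2, d=5, e=3, f=1, g=4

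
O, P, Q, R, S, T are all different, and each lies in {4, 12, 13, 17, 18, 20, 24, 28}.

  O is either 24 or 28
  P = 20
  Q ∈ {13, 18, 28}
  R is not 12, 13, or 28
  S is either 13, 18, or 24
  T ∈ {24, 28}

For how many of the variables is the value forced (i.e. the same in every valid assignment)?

P must be 20 (only option left). Eliminate 20 elsewhere: R.
O and T share exactly the 2 values {24, 28}; by pigeonhole those values go to them, so strike 24, 28 from Q, R, S.
Q and S between them cover only {13, 18} — a naked pair. Remove those values from R.
Determined: P=20. The other variables each still have more than one consistent value. That makes 1.

1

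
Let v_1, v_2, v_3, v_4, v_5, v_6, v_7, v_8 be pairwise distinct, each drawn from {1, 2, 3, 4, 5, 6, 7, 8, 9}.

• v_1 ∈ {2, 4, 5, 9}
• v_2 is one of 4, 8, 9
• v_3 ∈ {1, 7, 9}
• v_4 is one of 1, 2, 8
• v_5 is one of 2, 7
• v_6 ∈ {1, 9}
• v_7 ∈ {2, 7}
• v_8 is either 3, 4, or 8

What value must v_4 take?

8

The 8 variables together cover exactly {1, 2, 3, 4, 5, 7, 8, 9} — 8 values for 8 variables — and 3 appears only in v_8's list, so v_8 = 3.
Among the 7 still-open variables, 5 fits only v_1 (and all 7 values in {1, 2, 4, 5, 7, 8, 9} must be used), so v_1 = 5.
The 6 still-open variables together cover exactly {1, 2, 4, 7, 8, 9} — 6 values for 6 variables — and 4 appears only in v_2's list, so v_2 = 4.
The 5 still-open variables together cover exactly {1, 2, 7, 8, 9} — 5 values for 5 variables — and 8 appears only in v_4's list, so v_4 = 8.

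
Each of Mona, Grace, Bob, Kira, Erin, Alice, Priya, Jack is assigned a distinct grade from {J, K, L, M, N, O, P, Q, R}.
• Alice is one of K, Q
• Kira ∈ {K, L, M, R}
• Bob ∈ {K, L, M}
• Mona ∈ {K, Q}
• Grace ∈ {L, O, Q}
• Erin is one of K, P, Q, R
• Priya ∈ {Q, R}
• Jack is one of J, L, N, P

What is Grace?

Mona and Alice share exactly the 2 values {K, Q}; by pigeonhole those values go to them, so strike K, Q from Grace, Bob, Kira, Erin, Priya.
Priya has just one choice, so Priya = R. Remove R from Kira, Erin.
That leaves Erin = P. Remove P from Jack.
Bob and Kira between them cover only {L, M} — a naked pair. Remove those values from Grace, Jack.
So Grace = O.

O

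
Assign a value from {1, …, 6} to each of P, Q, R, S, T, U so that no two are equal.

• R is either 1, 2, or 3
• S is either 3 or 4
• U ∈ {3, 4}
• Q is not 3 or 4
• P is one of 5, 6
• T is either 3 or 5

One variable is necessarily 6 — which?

S and U between them cover only {3, 4} — a naked pair. Remove those values from R, T.
T must be 5 (only option left). Strike 5 from P, Q.
So 6 goes to P.

P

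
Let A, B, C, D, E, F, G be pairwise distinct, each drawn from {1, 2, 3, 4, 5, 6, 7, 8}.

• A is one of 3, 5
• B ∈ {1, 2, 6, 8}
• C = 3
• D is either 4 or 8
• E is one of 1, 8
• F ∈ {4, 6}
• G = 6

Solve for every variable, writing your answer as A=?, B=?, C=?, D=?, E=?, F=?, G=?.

C has just one choice, so C = 3. So A can't be 3.
G's domain is down to {6}, so G = 6. Remove 6 from B, F.
A's domain is down to {5}, so A = 5.
F has just one choice, so F = 4. Strike 4 from D.
D has just one choice, so D = 8. Eliminate 8 elsewhere: B, E.
E's domain is down to {1}, so E = 1. Remove 1 from B.
B's domain is down to {2}, so B = 2.

A=5, B=2, C=3, D=8, E=1, F=4, G=6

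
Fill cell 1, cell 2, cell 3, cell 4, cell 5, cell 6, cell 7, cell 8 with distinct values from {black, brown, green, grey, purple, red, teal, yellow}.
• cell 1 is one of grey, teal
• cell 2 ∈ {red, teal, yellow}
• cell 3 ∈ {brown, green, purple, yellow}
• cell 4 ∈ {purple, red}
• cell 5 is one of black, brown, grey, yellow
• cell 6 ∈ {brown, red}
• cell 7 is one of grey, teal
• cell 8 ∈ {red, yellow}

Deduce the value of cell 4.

purple

The 8 variables together cover exactly {black, brown, green, grey, purple, red, teal, yellow} — 8 values for 8 variables — and black appears only in cell 5's list, so cell 5 = black.
The 7 still-open variables together cover exactly {brown, green, grey, purple, red, teal, yellow} — 7 values for 7 variables — and green appears only in cell 3's list, so cell 3 = green.
The 6 still-open variables draw from only 6 values {brown, grey, purple, red, teal, yellow}, so each is used; only cell 6 can be brown, hence cell 6 = brown.
Among the 5 still-open variables, purple fits only cell 4 (and all 5 values in {grey, purple, red, teal, yellow} must be used), so cell 4 = purple.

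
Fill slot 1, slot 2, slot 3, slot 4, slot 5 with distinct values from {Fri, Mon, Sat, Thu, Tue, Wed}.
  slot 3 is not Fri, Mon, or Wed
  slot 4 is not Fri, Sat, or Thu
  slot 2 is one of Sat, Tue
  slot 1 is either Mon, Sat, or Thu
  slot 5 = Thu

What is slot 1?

Mon

slot 5's domain is down to {Thu}, so slot 5 = Thu. Eliminate Thu elsewhere: slot 1, slot 3.
The 4 still-open variables draw from only 4 values {Mon, Sat, Tue, Wed}, so each is used; only slot 4 can be Wed, hence slot 4 = Wed.
Among the 3 still-open variables, Mon fits only slot 1 (and all 3 values in {Mon, Sat, Tue} must be used), so slot 1 = Mon.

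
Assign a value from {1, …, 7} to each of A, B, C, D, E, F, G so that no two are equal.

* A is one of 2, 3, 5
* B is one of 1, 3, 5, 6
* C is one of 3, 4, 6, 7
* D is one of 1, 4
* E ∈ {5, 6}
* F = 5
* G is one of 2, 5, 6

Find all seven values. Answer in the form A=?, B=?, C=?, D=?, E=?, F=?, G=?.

A=3, B=1, C=7, D=4, E=6, F=5, G=2

F must be 5 (only option left). So A, B, E, G can't be 5.
E must be 6 (only option left). Eliminate 6 elsewhere: B, C, G.
G has just one choice, so G = 2. So A can't be 2.
That leaves A = 3. Eliminate 3 elsewhere: B, C.
That leaves B = 1. Strike 1 from D.
D must be 4 (only option left). Eliminate 4 elsewhere: C.
C has just one choice, so C = 7.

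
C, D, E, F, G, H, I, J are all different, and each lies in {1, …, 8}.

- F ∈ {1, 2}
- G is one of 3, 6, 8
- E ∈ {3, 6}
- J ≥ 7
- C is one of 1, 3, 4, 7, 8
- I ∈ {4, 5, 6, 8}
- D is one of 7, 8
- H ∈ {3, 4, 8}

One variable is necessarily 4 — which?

H

The 8 variables draw from only 8 values {1, 2, 3, 4, 5, 6, 7, 8}, so each is used; only F can be 2, hence F = 2.
The 7 still-open variables draw from only 7 values {1, 3, 4, 5, 6, 7, 8}, so each is used; only C can be 1, hence C = 1.
Among the 6 still-open variables, 5 fits only I (and all 6 values in {3, 4, 5, 6, 7, 8} must be used), so I = 5.
The 5 still-open variables together cover exactly {3, 4, 6, 7, 8} — 5 values for 5 variables — and 4 appears only in H's list, so H = 4.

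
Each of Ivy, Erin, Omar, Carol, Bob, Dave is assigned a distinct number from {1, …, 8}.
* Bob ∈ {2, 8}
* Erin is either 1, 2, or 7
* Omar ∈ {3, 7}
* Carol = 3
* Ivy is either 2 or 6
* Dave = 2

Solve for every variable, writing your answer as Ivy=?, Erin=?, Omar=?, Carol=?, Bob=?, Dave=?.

Ivy=6, Erin=1, Omar=7, Carol=3, Bob=8, Dave=2

Carol must be 3 (only option left). Strike 3 from Omar.
Dave must be 2 (only option left). So Ivy, Erin, Bob can't be 2.
That leaves Ivy = 6.
Omar's domain is down to {7}, so Omar = 7. So Erin can't be 7.
Bob has just one choice, so Bob = 8.
That leaves Erin = 1.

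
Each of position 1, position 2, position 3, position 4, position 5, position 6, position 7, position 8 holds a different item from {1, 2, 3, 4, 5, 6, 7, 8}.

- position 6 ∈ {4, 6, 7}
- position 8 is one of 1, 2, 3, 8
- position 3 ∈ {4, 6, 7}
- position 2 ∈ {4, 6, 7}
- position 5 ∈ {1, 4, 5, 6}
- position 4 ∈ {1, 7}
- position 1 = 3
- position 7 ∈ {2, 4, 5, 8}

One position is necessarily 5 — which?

position 5

position 1's domain is down to {3}, so position 1 = 3. Remove 3 from position 8.
position 2, position 3, position 6 share exactly the 3 values {4, 6, 7}; by pigeonhole those values go to them, so strike 4, 6, 7 from position 4, position 5, position 7.
position 4 has just one choice, so position 4 = 1. Eliminate 1 elsewhere: position 5, position 8.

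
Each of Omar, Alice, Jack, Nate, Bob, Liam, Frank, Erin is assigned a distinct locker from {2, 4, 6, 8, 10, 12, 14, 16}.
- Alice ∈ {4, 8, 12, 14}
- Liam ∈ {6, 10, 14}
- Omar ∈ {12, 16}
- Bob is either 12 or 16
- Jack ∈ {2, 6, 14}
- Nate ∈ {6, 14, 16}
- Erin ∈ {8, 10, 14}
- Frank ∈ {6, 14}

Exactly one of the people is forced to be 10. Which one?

Liam

The 8 variables together cover exactly {2, 4, 6, 8, 10, 12, 14, 16} — 8 values for 8 variables — and 2 appears only in Jack's list, so Jack = 2.
The 7 still-open variables together cover exactly {4, 6, 8, 10, 12, 14, 16} — 7 values for 7 variables — and 4 appears only in Alice's list, so Alice = 4.
The 6 still-open variables draw from only 6 values {6, 8, 10, 12, 14, 16}, so each is used; only Erin can be 8, hence Erin = 8.
The 5 still-open variables draw from only 5 values {6, 10, 12, 14, 16}, so each is used; only Liam can be 10, hence Liam = 10.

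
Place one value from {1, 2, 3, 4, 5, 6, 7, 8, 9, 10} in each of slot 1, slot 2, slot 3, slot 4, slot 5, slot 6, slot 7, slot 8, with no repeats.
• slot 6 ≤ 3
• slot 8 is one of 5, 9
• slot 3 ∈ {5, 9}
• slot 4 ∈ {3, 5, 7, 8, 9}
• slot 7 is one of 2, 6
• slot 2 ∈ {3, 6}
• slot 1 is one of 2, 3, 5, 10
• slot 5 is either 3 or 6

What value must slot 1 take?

10

slot 2 and slot 5 between them cover only {3, 6} — a naked pair. Remove those values from slot 1, slot 4, slot 6, slot 7.
slot 7's domain is down to {2}, so slot 7 = 2. So slot 1, slot 6 can't be 2.
slot 6's domain is down to {1}, so slot 6 = 1.
slot 3 and slot 8 between them cover only {5, 9} — a naked pair. Remove those values from slot 1, slot 4.
So slot 1 = 10.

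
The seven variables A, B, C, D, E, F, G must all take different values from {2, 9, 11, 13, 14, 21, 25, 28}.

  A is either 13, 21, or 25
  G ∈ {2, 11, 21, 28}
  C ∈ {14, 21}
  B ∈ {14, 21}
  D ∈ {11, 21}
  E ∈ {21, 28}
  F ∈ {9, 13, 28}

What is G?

2

The 2 variables B and C are confined to {14, 21}, which locks those values in; drop them from A, D, E, G.
D must be 11 (only option left). Strike 11 from G.
E must be 28 (only option left). Strike 28 from F, G.
So G = 2.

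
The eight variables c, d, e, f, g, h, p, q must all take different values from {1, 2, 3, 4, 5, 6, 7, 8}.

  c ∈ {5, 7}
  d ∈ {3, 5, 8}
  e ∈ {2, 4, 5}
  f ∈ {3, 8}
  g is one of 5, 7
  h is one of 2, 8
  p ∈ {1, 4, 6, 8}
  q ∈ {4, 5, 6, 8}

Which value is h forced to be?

Among the 8 variables, 1 fits only p (and all 8 values in {1, 2, 3, 4, 5, 6, 7, 8} must be used), so p = 1.
The 7 still-open variables draw from only 7 values {2, 3, 4, 5, 6, 7, 8}, so each is used; only q can be 6, hence q = 6.
The 6 still-open variables draw from only 6 values {2, 3, 4, 5, 7, 8}, so each is used; only e can be 4, hence e = 4.
Among the 5 still-open variables, 2 fits only h (and all 5 values in {2, 3, 5, 7, 8} must be used), so h = 2.

2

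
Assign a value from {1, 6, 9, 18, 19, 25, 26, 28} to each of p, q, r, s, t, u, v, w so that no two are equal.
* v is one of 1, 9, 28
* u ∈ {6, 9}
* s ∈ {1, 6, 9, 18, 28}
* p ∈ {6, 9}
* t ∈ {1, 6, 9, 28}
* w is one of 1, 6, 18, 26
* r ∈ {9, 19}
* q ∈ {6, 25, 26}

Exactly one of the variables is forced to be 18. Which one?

s

Among the 8 variables, 19 fits only r (and all 8 values in {1, 6, 9, 18, 19, 25, 26, 28} must be used), so r = 19.
The 7 still-open variables draw from only 7 values {1, 6, 9, 18, 25, 26, 28}, so each is used; only q can be 25, hence q = 25.
The 6 still-open variables draw from only 6 values {1, 6, 9, 18, 26, 28}, so each is used; only w can be 26, hence w = 26.
Among the 5 still-open variables, 18 fits only s (and all 5 values in {1, 6, 9, 18, 28} must be used), so s = 18.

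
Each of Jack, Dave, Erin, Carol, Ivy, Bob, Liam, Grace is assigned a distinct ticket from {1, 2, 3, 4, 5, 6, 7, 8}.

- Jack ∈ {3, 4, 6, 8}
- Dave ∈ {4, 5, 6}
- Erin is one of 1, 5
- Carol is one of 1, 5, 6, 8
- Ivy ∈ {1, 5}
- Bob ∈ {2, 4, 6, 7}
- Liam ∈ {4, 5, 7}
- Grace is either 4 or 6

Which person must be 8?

Carol

The 8 variables together cover exactly {1, 2, 3, 4, 5, 6, 7, 8} — 8 values for 8 variables — and 2 appears only in Bob's list, so Bob = 2.
The 7 still-open variables draw from only 7 values {1, 3, 4, 5, 6, 7, 8}, so each is used; only Jack can be 3, hence Jack = 3.
The 6 still-open variables draw from only 6 values {1, 4, 5, 6, 7, 8}, so each is used; only Liam can be 7, hence Liam = 7.
The 5 still-open variables together cover exactly {1, 4, 5, 6, 8} — 5 values for 5 variables — and 8 appears only in Carol's list, so Carol = 8.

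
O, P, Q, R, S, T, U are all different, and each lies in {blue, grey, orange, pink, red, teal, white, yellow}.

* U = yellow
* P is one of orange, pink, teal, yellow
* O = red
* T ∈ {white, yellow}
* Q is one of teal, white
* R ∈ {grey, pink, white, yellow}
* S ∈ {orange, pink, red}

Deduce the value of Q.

O has just one choice, so O = red. Remove red from S.
U must be yellow (only option left). Eliminate yellow elsewhere: P, R, T.
T must be white (only option left). Eliminate white elsewhere: Q, R.
So Q = teal.

teal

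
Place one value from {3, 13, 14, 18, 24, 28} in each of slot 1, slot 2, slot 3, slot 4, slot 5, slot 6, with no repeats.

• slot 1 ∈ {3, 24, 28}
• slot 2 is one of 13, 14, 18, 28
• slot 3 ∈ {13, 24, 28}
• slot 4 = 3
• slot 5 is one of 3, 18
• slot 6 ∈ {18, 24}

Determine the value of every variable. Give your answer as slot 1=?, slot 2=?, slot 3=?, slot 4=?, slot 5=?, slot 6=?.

slot 1=28, slot 2=14, slot 3=13, slot 4=3, slot 5=18, slot 6=24

slot 4's domain is down to {3}, so slot 4 = 3. Remove 3 from slot 1, slot 5.
slot 5 has just one choice, so slot 5 = 18. Remove 18 from slot 2, slot 6.
slot 6's domain is down to {24}, so slot 6 = 24. So slot 1, slot 3 can't be 24.
slot 1 has just one choice, so slot 1 = 28. So slot 2, slot 3 can't be 28.
That leaves slot 3 = 13. Remove 13 from slot 2.
slot 2 must be 14 (only option left).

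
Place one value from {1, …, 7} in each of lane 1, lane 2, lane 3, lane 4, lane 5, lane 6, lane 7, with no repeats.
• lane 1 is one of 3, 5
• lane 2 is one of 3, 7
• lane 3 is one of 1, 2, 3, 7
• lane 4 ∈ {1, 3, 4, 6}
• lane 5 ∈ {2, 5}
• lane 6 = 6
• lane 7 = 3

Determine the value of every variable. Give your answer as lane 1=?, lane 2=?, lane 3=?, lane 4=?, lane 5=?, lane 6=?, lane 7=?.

lane 1=5, lane 2=7, lane 3=1, lane 4=4, lane 5=2, lane 6=6, lane 7=3

lane 6's domain is down to {6}, so lane 6 = 6. Remove 6 from lane 4.
That leaves lane 7 = 3. So lane 1, lane 2, lane 3, lane 4 can't be 3.
lane 1 must be 5 (only option left). Eliminate 5 elsewhere: lane 5.
That leaves lane 2 = 7. So lane 3 can't be 7.
lane 5's domain is down to {2}, so lane 5 = 2. Eliminate 2 elsewhere: lane 3.
lane 3 must be 1 (only option left). So lane 4 can't be 1.
lane 4 has just one choice, so lane 4 = 4.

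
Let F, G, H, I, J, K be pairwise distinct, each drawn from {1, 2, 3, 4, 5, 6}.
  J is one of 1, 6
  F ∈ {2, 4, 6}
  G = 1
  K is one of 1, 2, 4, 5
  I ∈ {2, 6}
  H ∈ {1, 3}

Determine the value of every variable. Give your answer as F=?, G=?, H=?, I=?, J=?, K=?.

F=4, G=1, H=3, I=2, J=6, K=5

G's domain is down to {1}, so G = 1. Eliminate 1 elsewhere: H, J, K.
H's domain is down to {3}, so H = 3.
J has just one choice, so J = 6. Eliminate 6 elsewhere: F, I.
I must be 2 (only option left). So F, K can't be 2.
F has just one choice, so F = 4. So K can't be 4.
K must be 5 (only option left).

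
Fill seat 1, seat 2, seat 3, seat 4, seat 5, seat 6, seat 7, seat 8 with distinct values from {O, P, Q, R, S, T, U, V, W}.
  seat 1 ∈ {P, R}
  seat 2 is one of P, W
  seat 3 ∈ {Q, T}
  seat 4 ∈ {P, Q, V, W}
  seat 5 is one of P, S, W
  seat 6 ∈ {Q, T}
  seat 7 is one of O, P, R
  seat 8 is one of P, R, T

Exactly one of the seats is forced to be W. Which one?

seat 2

Among the 8 variables, O fits only seat 7 (and all 8 values in {O, P, Q, R, S, T, V, W} must be used), so seat 7 = O.
The 7 still-open variables draw from only 7 values {P, Q, R, S, T, V, W}, so each is used; only seat 5 can be S, hence seat 5 = S.
The 6 still-open variables together cover exactly {P, Q, R, T, V, W} — 6 values for 6 variables — and V appears only in seat 4's list, so seat 4 = V.
The 5 still-open variables draw from only 5 values {P, Q, R, T, W}, so each is used; only seat 2 can be W, hence seat 2 = W.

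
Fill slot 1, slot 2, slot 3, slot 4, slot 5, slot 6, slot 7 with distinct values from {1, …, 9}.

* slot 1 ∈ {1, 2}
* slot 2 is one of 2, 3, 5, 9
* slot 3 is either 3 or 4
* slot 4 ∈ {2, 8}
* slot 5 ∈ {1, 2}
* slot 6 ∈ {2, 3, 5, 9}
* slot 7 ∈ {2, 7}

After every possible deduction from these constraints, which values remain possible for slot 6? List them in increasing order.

3, 5, 9

The 2 variables slot 1 and slot 5 are confined to {1, 2}, which locks those values in; drop them from slot 2, slot 4, slot 6, slot 7.
That leaves slot 4 = 8.
slot 7 must be 7 (only option left).
No further eliminations apply; slot 6 can still be any of 3, 5, 9.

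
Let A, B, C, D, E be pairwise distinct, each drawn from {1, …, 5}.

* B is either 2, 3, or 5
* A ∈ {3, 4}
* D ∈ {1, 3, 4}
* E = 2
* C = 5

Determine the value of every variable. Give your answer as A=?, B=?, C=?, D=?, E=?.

A=4, B=3, C=5, D=1, E=2

C must be 5 (only option left). Remove 5 from B.
E must be 2 (only option left). So B can't be 2.
That leaves B = 3. So A, D can't be 3.
A's domain is down to {4}, so A = 4. Remove 4 from D.
D's domain is down to {1}, so D = 1.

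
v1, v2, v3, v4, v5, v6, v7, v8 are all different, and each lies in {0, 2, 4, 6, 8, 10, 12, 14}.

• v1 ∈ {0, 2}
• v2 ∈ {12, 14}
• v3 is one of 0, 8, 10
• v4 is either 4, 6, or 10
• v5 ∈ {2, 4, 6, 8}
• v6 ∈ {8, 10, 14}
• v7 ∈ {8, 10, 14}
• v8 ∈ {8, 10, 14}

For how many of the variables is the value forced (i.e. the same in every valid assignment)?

The 8 variables together cover exactly {0, 2, 4, 6, 8, 10, 12, 14} — 8 values for 8 variables — and 12 appears only in v2's list, so v2 = 12.
v6, v7, v8 between them cover only {8, 10, 14} — a naked triple. Remove those values from v3, v4, v5.
v3 must be 0 (only option left). Strike 0 from v1.
v1 has just one choice, so v1 = 2. Remove 2 from v5.
Determined: v1=2, v2=12, v3=0. The other variables each still have more than one consistent value. That makes 3.

3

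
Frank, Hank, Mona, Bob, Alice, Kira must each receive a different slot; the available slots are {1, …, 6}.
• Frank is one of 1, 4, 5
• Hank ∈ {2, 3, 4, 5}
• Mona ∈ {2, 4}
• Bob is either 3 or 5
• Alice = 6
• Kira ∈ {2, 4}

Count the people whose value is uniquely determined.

Alice's domain is down to {6}, so Alice = 6.
The 5 still-open variables draw from only 5 values {1, 2, 3, 4, 5}, so each is used; only Frank can be 1, hence Frank = 1.
Mona and Kira share exactly the 2 values {2, 4}; by pigeonhole those values go to them, so strike 2, 4 from Hank.
Determined: Frank=1, Alice=6. The other people each still have more than one consistent value. That makes 2.

2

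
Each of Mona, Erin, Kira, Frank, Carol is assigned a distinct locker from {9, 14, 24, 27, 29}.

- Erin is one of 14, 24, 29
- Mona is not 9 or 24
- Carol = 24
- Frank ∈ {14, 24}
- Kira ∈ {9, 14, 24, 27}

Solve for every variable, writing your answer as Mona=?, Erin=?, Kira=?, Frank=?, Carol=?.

Carol has just one choice, so Carol = 24. Eliminate 24 elsewhere: Erin, Kira, Frank.
Frank's domain is down to {14}, so Frank = 14. So Mona, Erin, Kira can't be 14.
Erin's domain is down to {29}, so Erin = 29. Eliminate 29 elsewhere: Mona.
Mona's domain is down to {27}, so Mona = 27. So Kira can't be 27.
Kira's domain is down to {9}, so Kira = 9.

Mona=27, Erin=29, Kira=9, Frank=14, Carol=24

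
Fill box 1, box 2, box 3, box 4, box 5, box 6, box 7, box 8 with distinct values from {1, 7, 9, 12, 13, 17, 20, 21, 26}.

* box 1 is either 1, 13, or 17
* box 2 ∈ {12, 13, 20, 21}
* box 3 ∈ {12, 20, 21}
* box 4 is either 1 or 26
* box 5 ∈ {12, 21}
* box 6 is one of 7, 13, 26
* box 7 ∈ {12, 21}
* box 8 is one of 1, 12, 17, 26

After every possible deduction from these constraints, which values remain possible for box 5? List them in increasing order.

Among the 8 variables, 7 fits only box 6 (and all 8 values in {1, 7, 12, 13, 17, 20, 21, 26} must be used), so box 6 = 7.
box 5 and box 7 between them cover only {12, 21} — a naked pair. Remove those values from box 2, box 3, box 8.
That leaves box 3 = 20. So box 2 can't be 20.
box 2 has just one choice, so box 2 = 13. Eliminate 13 elsewhere: box 1.
No further eliminations apply; box 5 can still be any of 12, 21.

12, 21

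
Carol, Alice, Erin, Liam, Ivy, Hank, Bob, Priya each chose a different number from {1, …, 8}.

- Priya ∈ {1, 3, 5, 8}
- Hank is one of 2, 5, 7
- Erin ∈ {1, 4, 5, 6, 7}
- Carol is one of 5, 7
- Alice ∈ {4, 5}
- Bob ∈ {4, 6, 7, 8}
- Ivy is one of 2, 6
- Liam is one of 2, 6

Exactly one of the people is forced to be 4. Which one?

The 8 variables draw from only 8 values {1, 2, 3, 4, 5, 6, 7, 8}, so each is used; only Priya can be 3, hence Priya = 3.
Among the 7 still-open variables, 1 fits only Erin (and all 7 values in {1, 2, 4, 5, 6, 7, 8} must be used), so Erin = 1.
Among the 6 still-open variables, 8 fits only Bob (and all 6 values in {2, 4, 5, 6, 7, 8} must be used), so Bob = 8.
The 5 still-open variables together cover exactly {2, 4, 5, 6, 7} — 5 values for 5 variables — and 4 appears only in Alice's list, so Alice = 4.

Alice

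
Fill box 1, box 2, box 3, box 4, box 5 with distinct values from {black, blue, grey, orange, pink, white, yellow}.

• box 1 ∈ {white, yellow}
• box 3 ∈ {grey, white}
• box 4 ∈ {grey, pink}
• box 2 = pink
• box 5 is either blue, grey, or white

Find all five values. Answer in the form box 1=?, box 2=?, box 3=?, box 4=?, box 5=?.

box 1=yellow, box 2=pink, box 3=white, box 4=grey, box 5=blue

box 2 must be pink (only option left). So box 4 can't be pink.
box 4's domain is down to {grey}, so box 4 = grey. So box 3, box 5 can't be grey.
box 3 has just one choice, so box 3 = white. So box 1, box 5 can't be white.
box 5 has just one choice, so box 5 = blue.
box 1 has just one choice, so box 1 = yellow.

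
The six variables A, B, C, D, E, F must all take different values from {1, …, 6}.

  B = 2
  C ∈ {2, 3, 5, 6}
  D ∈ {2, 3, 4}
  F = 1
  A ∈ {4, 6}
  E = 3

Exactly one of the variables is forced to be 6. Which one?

B has just one choice, so B = 2. Strike 2 from C, D.
That leaves E = 3. Remove 3 from C, D.
F's domain is down to {1}, so F = 1.
That leaves D = 4. Strike 4 from A.
So 6 goes to A.

A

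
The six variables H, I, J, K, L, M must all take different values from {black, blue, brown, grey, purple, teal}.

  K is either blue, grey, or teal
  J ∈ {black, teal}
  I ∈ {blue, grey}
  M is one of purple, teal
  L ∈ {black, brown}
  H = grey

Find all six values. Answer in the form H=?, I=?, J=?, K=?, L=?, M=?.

H=grey, I=blue, J=black, K=teal, L=brown, M=purple

H's domain is down to {grey}, so H = grey. So I, K can't be grey.
I's domain is down to {blue}, so I = blue. Remove blue from K.
K's domain is down to {teal}, so K = teal. Remove teal from J, M.
M's domain is down to {purple}, so M = purple.
That leaves J = black. Strike black from L.
That leaves L = brown.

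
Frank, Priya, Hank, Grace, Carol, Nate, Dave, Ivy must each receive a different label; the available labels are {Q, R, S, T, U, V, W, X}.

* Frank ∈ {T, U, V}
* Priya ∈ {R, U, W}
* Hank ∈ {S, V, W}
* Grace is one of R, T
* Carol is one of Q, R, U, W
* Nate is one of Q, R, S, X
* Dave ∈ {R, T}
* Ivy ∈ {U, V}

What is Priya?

W

Among the 8 variables, X fits only Nate (and all 8 values in {Q, R, S, T, U, V, W, X} must be used), so Nate = X.
The 7 still-open variables together cover exactly {Q, R, S, T, U, V, W} — 7 values for 7 variables — and Q appears only in Carol's list, so Carol = Q.
The 6 still-open variables draw from only 6 values {R, S, T, U, V, W}, so each is used; only Hank can be S, hence Hank = S.
The 5 still-open variables draw from only 5 values {R, T, U, V, W}, so each is used; only Priya can be W, hence Priya = W.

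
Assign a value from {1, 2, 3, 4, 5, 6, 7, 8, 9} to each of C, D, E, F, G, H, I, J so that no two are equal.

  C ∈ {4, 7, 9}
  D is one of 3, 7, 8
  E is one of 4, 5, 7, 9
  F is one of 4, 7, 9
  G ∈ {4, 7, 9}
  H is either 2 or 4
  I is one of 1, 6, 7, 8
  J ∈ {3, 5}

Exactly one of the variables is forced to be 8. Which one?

D

The 3 variables C, F, G are confined to {4, 7, 9}, which locks those values in; drop them from D, E, H, I.
E's domain is down to {5}, so E = 5. Eliminate 5 elsewhere: J.
H's domain is down to {2}, so H = 2.
That leaves J = 3. Remove 3 from D.
So 8 goes to D.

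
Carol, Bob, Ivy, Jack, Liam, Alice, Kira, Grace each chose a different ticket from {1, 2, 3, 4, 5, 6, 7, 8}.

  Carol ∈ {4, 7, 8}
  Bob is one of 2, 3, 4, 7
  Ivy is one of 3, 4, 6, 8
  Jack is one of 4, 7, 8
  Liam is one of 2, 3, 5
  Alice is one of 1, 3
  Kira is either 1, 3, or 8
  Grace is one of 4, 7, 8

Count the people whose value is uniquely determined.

The 8 variables together cover exactly {1, 2, 3, 4, 5, 6, 7, 8} — 8 values for 8 variables — and 5 appears only in Liam's list, so Liam = 5.
The 7 still-open variables draw from only 7 values {1, 2, 3, 4, 6, 7, 8}, so each is used; only Bob can be 2, hence Bob = 2.
The 6 still-open variables draw from only 6 values {1, 3, 4, 6, 7, 8}, so each is used; only Ivy can be 6, hence Ivy = 6.
The 3 variables Carol, Jack, Grace are confined to {4, 7, 8}, which locks those values in; drop them from Kira.
Determined: Bob=2, Ivy=6, Liam=5. The other people each still have more than one consistent value. That makes 3.

3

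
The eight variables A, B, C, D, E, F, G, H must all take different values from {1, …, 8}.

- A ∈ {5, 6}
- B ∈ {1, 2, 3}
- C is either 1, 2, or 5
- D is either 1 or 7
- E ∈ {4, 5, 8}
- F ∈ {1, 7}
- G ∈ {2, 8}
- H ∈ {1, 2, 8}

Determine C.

5

Among the 8 variables, 3 fits only B (and all 8 values in {1, 2, 3, 4, 5, 6, 7, 8} must be used), so B = 3.
The 7 still-open variables together cover exactly {1, 2, 4, 5, 6, 7, 8} — 7 values for 7 variables — and 4 appears only in E's list, so E = 4.
Among the 6 still-open variables, 6 fits only A (and all 6 values in {1, 2, 5, 6, 7, 8} must be used), so A = 6.
The 5 still-open variables draw from only 5 values {1, 2, 5, 7, 8}, so each is used; only C can be 5, hence C = 5.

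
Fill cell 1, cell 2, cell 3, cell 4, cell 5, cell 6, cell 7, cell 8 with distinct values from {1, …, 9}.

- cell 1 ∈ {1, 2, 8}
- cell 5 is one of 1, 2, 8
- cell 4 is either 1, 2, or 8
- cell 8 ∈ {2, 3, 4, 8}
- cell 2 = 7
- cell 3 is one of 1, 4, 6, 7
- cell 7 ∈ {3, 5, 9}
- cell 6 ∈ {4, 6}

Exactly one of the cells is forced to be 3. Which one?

cell 2 has just one choice, so cell 2 = 7. Eliminate 7 elsewhere: cell 3.
cell 1, cell 4, cell 5 between them cover only {1, 2, 8} — a naked triple. Remove those values from cell 3, cell 8.
The 2 variables cell 3 and cell 6 are confined to {4, 6}, which locks those values in; drop them from cell 8.
So 3 goes to cell 8.

cell 8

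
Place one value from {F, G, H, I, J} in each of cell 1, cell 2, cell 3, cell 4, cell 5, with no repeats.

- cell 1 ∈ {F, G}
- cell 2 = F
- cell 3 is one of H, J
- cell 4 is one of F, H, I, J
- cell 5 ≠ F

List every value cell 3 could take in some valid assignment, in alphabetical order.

H, J

cell 2 has just one choice, so cell 2 = F. Remove F from cell 1, cell 4.
That leaves cell 1 = G. So cell 5 can't be G.
No further eliminations apply; cell 3 can still be any of H, J.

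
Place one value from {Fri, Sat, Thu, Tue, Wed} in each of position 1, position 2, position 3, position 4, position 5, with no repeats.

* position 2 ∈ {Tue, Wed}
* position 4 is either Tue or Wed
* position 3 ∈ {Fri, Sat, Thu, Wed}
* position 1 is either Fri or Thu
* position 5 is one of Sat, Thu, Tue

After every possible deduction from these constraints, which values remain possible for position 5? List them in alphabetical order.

Sat, Thu

position 2 and position 4 share exactly the 2 values {Tue, Wed}; by pigeonhole those values go to them, so strike Tue, Wed from position 3, position 5.
No further eliminations apply; position 5 can still be any of Sat, Thu.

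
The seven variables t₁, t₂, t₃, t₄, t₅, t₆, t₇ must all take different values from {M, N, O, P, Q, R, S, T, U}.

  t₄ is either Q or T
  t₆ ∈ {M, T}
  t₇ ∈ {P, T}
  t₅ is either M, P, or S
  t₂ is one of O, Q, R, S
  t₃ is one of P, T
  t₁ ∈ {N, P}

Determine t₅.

S

t₃ and t₇ between them cover only {P, T} — a naked pair. Remove those values from t₁, t₄, t₅, t₆.
t₁ must be N (only option left).
t₄ has just one choice, so t₄ = Q. Strike Q from t₂.
t₆'s domain is down to {M}, so t₆ = M. Remove M from t₅.
So t₅ = S.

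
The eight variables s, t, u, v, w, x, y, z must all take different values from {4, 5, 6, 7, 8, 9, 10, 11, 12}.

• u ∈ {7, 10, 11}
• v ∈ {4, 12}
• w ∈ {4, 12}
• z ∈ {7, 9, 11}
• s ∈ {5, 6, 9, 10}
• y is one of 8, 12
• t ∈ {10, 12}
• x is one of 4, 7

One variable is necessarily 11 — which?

u

v and w share exactly the 2 values {4, 12}; by pigeonhole those values go to them, so strike 4, 12 from t, x, y.
That leaves t = 10. So s, u can't be 10.
x's domain is down to {7}, so x = 7. Eliminate 7 elsewhere: u, z.
So 11 goes to u.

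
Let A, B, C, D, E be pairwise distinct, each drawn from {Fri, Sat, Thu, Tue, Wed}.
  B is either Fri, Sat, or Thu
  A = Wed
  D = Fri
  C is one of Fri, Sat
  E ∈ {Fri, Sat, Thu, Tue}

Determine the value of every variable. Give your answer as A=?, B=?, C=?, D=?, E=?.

A's domain is down to {Wed}, so A = Wed.
D must be Fri (only option left). Strike Fri from B, C, E.
C has just one choice, so C = Sat. Remove Sat from B, E.
B must be Thu (only option left). So E can't be Thu.
E has just one choice, so E = Tue.

A=Wed, B=Thu, C=Sat, D=Fri, E=Tue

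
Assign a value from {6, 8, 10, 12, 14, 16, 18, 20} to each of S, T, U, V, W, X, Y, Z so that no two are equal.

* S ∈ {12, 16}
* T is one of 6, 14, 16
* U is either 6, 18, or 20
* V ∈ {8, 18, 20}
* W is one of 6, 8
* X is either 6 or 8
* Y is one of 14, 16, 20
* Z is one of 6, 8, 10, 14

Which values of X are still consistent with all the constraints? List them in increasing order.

6, 8

The 8 variables together cover exactly {6, 8, 10, 12, 14, 16, 18, 20} — 8 values for 8 variables — and 10 appears only in Z's list, so Z = 10.
The 7 still-open variables together cover exactly {6, 8, 12, 14, 16, 18, 20} — 7 values for 7 variables — and 12 appears only in S's list, so S = 12.
W and X between them cover only {6, 8} — a naked pair. Remove those values from T, U, V.
U and V between them cover only {18, 20} — a naked pair. Remove those values from Y.
No further eliminations apply; X can still be any of 6, 8.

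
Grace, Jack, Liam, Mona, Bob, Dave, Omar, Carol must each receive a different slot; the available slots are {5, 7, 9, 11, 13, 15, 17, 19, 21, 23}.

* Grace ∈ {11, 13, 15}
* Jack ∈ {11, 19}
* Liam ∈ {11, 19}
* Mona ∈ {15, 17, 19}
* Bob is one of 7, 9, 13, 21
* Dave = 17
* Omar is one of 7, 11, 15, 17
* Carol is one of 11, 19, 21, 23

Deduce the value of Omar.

7

Dave has just one choice, so Dave = 17. Strike 17 from Mona, Omar.
Jack and Liam between them cover only {11, 19} — a naked pair. Remove those values from Grace, Mona, Omar, Carol.
Mona must be 15 (only option left). Strike 15 from Grace, Omar.
So Omar = 7.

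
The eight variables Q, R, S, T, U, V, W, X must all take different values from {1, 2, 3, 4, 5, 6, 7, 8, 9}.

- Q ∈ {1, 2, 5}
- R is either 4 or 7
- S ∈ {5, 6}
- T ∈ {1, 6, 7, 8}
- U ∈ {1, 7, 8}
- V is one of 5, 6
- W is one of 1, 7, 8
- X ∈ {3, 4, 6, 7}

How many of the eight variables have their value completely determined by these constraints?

3

The 8 variables draw from only 8 values {1, 2, 3, 4, 5, 6, 7, 8}, so each is used; only Q can be 2, hence Q = 2.
Among the 7 still-open variables, 3 fits only X (and all 7 values in {1, 3, 4, 5, 6, 7, 8} must be used), so X = 3.
The 6 still-open variables draw from only 6 values {1, 4, 5, 6, 7, 8}, so each is used; only R can be 4, hence R = 4.
S and V between them cover only {5, 6} — a naked pair. Remove those values from T.
Determined: Q=2, R=4, X=3. The other variables each still have more than one consistent value. That makes 3.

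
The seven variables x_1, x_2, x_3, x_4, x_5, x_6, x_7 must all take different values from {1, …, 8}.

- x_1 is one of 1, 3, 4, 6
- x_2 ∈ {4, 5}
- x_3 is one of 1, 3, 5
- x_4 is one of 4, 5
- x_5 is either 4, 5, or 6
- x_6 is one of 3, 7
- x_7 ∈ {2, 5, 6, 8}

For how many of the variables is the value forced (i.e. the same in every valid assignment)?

2

The 2 variables x_2 and x_4 are confined to {4, 5}, which locks those values in; drop them from x_1, x_3, x_5, x_7.
x_5's domain is down to {6}, so x_5 = 6. Eliminate 6 elsewhere: x_1, x_7.
x_1 and x_3 between them cover only {1, 3} — a naked pair. Remove those values from x_6.
x_6's domain is down to {7}, so x_6 = 7.
Determined: x_5=6, x_6=7. The other variables each still have more than one consistent value. That makes 2.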